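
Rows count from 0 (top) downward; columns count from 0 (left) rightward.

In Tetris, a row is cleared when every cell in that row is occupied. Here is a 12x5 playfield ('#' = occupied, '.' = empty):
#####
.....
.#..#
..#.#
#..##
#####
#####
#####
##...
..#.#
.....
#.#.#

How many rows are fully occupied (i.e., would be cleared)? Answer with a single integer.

Check each row:
  row 0: 0 empty cells -> FULL (clear)
  row 1: 5 empty cells -> not full
  row 2: 3 empty cells -> not full
  row 3: 3 empty cells -> not full
  row 4: 2 empty cells -> not full
  row 5: 0 empty cells -> FULL (clear)
  row 6: 0 empty cells -> FULL (clear)
  row 7: 0 empty cells -> FULL (clear)
  row 8: 3 empty cells -> not full
  row 9: 3 empty cells -> not full
  row 10: 5 empty cells -> not full
  row 11: 2 empty cells -> not full
Total rows cleared: 4

Answer: 4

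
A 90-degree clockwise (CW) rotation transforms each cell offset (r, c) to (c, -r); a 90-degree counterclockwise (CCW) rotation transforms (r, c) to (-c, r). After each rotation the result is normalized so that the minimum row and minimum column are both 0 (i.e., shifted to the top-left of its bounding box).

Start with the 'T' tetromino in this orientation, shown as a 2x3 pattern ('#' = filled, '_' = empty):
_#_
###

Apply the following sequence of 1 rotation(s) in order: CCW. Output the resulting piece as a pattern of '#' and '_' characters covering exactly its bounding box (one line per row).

Answer: _#
##
_#

Derivation:
Start:
_#_
###
After rotation 1 (CCW):
_#
##
_#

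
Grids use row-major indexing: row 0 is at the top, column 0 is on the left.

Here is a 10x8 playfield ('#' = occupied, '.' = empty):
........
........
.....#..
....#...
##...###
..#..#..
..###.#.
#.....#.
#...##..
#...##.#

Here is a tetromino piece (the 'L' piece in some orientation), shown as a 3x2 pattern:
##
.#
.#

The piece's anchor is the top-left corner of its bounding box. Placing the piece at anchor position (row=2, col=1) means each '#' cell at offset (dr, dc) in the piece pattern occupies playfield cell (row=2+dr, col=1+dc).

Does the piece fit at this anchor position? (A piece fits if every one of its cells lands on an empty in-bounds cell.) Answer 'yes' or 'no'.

Answer: yes

Derivation:
Check each piece cell at anchor (2, 1):
  offset (0,0) -> (2,1): empty -> OK
  offset (0,1) -> (2,2): empty -> OK
  offset (1,1) -> (3,2): empty -> OK
  offset (2,1) -> (4,2): empty -> OK
All cells valid: yes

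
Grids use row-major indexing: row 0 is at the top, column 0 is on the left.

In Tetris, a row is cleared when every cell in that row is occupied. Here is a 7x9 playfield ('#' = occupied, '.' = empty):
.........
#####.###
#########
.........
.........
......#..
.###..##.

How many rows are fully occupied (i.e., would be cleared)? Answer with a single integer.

Answer: 1

Derivation:
Check each row:
  row 0: 9 empty cells -> not full
  row 1: 1 empty cell -> not full
  row 2: 0 empty cells -> FULL (clear)
  row 3: 9 empty cells -> not full
  row 4: 9 empty cells -> not full
  row 5: 8 empty cells -> not full
  row 6: 4 empty cells -> not full
Total rows cleared: 1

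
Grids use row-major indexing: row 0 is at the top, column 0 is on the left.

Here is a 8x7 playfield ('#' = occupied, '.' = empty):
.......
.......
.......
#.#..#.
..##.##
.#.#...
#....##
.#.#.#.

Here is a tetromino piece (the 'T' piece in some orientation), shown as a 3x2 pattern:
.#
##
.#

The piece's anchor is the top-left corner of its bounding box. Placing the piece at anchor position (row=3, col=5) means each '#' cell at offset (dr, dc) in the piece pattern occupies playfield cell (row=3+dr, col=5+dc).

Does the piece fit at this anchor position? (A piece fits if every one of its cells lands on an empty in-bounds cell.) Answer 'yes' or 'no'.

Check each piece cell at anchor (3, 5):
  offset (0,1) -> (3,6): empty -> OK
  offset (1,0) -> (4,5): occupied ('#') -> FAIL
  offset (1,1) -> (4,6): occupied ('#') -> FAIL
  offset (2,1) -> (5,6): empty -> OK
All cells valid: no

Answer: no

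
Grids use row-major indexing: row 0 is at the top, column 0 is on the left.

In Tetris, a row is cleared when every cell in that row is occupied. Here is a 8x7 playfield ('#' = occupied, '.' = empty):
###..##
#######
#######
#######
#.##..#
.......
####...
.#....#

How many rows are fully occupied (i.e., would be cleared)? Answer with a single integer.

Answer: 3

Derivation:
Check each row:
  row 0: 2 empty cells -> not full
  row 1: 0 empty cells -> FULL (clear)
  row 2: 0 empty cells -> FULL (clear)
  row 3: 0 empty cells -> FULL (clear)
  row 4: 3 empty cells -> not full
  row 5: 7 empty cells -> not full
  row 6: 3 empty cells -> not full
  row 7: 5 empty cells -> not full
Total rows cleared: 3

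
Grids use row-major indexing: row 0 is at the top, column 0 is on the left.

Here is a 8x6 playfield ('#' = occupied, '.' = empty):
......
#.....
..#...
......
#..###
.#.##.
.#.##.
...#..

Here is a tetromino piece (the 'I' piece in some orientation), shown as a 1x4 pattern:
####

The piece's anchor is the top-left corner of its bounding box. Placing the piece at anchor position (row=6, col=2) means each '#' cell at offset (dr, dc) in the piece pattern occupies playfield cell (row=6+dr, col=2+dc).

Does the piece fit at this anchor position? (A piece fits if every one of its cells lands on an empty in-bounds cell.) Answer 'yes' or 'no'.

Check each piece cell at anchor (6, 2):
  offset (0,0) -> (6,2): empty -> OK
  offset (0,1) -> (6,3): occupied ('#') -> FAIL
  offset (0,2) -> (6,4): occupied ('#') -> FAIL
  offset (0,3) -> (6,5): empty -> OK
All cells valid: no

Answer: no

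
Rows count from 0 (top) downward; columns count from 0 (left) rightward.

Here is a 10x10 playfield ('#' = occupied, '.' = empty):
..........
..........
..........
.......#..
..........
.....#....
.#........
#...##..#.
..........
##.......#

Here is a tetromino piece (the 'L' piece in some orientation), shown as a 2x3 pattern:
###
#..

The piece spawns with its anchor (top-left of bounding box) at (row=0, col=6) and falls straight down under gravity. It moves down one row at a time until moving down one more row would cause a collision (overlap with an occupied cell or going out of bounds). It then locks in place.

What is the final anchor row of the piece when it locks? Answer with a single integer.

Answer: 2

Derivation:
Spawn at (row=0, col=6). Try each row:
  row 0: fits
  row 1: fits
  row 2: fits
  row 3: blocked -> lock at row 2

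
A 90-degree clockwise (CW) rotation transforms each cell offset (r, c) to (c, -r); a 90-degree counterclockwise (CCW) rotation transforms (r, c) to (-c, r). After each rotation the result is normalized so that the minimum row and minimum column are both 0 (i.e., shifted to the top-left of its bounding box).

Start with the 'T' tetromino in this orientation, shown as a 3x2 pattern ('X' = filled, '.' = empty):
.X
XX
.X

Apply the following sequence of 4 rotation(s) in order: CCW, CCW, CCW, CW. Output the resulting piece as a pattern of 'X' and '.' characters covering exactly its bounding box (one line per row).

Start:
.X
XX
.X
After rotation 1 (CCW):
XXX
.X.
After rotation 2 (CCW):
X.
XX
X.
After rotation 3 (CCW):
.X.
XXX
After rotation 4 (CW):
X.
XX
X.

Answer: X.
XX
X.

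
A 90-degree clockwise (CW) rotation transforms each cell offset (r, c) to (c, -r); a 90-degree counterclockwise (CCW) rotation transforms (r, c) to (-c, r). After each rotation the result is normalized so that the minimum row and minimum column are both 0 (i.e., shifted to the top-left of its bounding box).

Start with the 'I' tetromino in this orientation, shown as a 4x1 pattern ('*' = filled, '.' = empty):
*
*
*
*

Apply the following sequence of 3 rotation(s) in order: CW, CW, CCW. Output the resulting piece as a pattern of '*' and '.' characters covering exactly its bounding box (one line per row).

Start:
*
*
*
*
After rotation 1 (CW):
****
After rotation 2 (CW):
*
*
*
*
After rotation 3 (CCW):
****

Answer: ****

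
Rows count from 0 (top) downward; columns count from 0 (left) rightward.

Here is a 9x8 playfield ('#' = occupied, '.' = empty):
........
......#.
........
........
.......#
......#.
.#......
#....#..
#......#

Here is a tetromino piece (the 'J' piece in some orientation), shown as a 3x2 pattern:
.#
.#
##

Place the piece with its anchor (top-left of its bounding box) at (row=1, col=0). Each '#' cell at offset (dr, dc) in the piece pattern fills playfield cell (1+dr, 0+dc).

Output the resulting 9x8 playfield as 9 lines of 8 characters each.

Fill (1+0,0+1) = (1,1)
Fill (1+1,0+1) = (2,1)
Fill (1+2,0+0) = (3,0)
Fill (1+2,0+1) = (3,1)

Answer: ........
.#....#.
.#......
##......
.......#
......#.
.#......
#....#..
#......#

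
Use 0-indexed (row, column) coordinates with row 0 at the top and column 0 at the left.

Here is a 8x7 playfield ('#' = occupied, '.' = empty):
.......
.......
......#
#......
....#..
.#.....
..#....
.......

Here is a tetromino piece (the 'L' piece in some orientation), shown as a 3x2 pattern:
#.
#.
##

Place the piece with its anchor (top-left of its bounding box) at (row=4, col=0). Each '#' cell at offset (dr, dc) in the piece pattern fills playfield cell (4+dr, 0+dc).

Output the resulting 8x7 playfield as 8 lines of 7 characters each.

Answer: .......
.......
......#
#......
#...#..
##.....
###....
.......

Derivation:
Fill (4+0,0+0) = (4,0)
Fill (4+1,0+0) = (5,0)
Fill (4+2,0+0) = (6,0)
Fill (4+2,0+1) = (6,1)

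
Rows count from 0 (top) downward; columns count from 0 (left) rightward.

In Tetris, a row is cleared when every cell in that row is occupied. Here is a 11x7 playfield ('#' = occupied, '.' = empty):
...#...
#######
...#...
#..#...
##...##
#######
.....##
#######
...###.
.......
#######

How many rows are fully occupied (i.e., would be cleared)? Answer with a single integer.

Answer: 4

Derivation:
Check each row:
  row 0: 6 empty cells -> not full
  row 1: 0 empty cells -> FULL (clear)
  row 2: 6 empty cells -> not full
  row 3: 5 empty cells -> not full
  row 4: 3 empty cells -> not full
  row 5: 0 empty cells -> FULL (clear)
  row 6: 5 empty cells -> not full
  row 7: 0 empty cells -> FULL (clear)
  row 8: 4 empty cells -> not full
  row 9: 7 empty cells -> not full
  row 10: 0 empty cells -> FULL (clear)
Total rows cleared: 4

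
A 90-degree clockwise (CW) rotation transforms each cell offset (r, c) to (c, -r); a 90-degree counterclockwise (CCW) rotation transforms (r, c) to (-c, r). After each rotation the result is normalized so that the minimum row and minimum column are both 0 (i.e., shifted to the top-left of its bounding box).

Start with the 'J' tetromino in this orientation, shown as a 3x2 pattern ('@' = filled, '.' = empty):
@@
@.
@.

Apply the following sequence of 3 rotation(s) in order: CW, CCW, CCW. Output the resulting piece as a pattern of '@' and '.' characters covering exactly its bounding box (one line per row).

Start:
@@
@.
@.
After rotation 1 (CW):
@@@
..@
After rotation 2 (CCW):
@@
@.
@.
After rotation 3 (CCW):
@..
@@@

Answer: @..
@@@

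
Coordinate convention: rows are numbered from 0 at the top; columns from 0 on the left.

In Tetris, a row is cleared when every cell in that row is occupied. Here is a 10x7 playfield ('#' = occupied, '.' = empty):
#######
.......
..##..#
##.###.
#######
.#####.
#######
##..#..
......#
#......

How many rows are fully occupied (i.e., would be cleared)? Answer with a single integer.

Check each row:
  row 0: 0 empty cells -> FULL (clear)
  row 1: 7 empty cells -> not full
  row 2: 4 empty cells -> not full
  row 3: 2 empty cells -> not full
  row 4: 0 empty cells -> FULL (clear)
  row 5: 2 empty cells -> not full
  row 6: 0 empty cells -> FULL (clear)
  row 7: 4 empty cells -> not full
  row 8: 6 empty cells -> not full
  row 9: 6 empty cells -> not full
Total rows cleared: 3

Answer: 3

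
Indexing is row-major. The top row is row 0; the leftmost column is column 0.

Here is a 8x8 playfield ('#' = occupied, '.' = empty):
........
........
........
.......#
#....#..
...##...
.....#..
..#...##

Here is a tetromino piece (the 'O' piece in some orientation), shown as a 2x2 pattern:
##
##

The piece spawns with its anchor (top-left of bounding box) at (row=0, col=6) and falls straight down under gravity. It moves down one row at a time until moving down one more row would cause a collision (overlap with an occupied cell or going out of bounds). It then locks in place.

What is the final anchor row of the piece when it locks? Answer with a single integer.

Answer: 1

Derivation:
Spawn at (row=0, col=6). Try each row:
  row 0: fits
  row 1: fits
  row 2: blocked -> lock at row 1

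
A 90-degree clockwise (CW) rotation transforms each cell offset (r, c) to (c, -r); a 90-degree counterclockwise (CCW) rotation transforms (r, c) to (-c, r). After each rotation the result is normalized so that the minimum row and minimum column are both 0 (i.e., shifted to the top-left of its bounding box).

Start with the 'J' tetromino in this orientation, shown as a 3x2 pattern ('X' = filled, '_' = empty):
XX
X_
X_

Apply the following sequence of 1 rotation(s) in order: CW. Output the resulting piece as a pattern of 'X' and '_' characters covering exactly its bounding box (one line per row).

Answer: XXX
__X

Derivation:
Start:
XX
X_
X_
After rotation 1 (CW):
XXX
__X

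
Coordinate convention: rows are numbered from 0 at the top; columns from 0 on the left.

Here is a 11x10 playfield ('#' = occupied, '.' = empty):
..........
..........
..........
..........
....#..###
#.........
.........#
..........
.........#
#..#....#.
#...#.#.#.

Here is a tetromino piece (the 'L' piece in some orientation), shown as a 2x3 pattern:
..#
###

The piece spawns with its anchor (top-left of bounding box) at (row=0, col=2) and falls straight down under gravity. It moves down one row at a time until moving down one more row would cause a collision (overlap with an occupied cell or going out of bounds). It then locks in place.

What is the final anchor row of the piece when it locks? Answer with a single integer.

Answer: 2

Derivation:
Spawn at (row=0, col=2). Try each row:
  row 0: fits
  row 1: fits
  row 2: fits
  row 3: blocked -> lock at row 2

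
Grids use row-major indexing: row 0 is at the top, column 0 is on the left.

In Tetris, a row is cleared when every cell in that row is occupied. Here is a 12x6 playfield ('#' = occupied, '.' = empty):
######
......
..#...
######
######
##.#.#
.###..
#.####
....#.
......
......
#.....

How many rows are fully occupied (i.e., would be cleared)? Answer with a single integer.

Answer: 3

Derivation:
Check each row:
  row 0: 0 empty cells -> FULL (clear)
  row 1: 6 empty cells -> not full
  row 2: 5 empty cells -> not full
  row 3: 0 empty cells -> FULL (clear)
  row 4: 0 empty cells -> FULL (clear)
  row 5: 2 empty cells -> not full
  row 6: 3 empty cells -> not full
  row 7: 1 empty cell -> not full
  row 8: 5 empty cells -> not full
  row 9: 6 empty cells -> not full
  row 10: 6 empty cells -> not full
  row 11: 5 empty cells -> not full
Total rows cleared: 3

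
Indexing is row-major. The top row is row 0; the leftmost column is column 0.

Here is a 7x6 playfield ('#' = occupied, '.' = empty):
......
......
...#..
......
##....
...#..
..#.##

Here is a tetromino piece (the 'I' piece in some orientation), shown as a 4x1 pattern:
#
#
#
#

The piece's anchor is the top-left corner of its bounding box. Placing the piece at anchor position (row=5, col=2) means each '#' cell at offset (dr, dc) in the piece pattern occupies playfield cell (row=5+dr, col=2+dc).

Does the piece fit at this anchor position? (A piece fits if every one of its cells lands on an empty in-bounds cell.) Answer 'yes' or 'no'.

Check each piece cell at anchor (5, 2):
  offset (0,0) -> (5,2): empty -> OK
  offset (1,0) -> (6,2): occupied ('#') -> FAIL
  offset (2,0) -> (7,2): out of bounds -> FAIL
  offset (3,0) -> (8,2): out of bounds -> FAIL
All cells valid: no

Answer: no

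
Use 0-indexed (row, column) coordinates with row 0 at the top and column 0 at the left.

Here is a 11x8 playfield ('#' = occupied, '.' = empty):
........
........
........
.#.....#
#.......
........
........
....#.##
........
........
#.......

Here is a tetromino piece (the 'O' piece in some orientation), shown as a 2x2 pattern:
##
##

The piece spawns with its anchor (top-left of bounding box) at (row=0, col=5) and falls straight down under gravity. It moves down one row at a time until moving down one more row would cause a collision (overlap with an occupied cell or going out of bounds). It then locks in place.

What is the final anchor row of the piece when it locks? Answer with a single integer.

Spawn at (row=0, col=5). Try each row:
  row 0: fits
  row 1: fits
  row 2: fits
  row 3: fits
  row 4: fits
  row 5: fits
  row 6: blocked -> lock at row 5

Answer: 5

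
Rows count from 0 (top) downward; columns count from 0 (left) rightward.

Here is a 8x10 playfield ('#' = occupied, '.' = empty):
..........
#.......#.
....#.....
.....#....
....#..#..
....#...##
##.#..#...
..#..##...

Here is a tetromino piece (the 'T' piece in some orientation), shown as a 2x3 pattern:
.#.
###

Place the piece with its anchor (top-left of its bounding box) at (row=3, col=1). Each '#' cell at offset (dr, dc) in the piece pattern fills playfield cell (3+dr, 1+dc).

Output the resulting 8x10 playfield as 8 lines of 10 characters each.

Answer: ..........
#.......#.
....#.....
..#..#....
.####..#..
....#...##
##.#..#...
..#..##...

Derivation:
Fill (3+0,1+1) = (3,2)
Fill (3+1,1+0) = (4,1)
Fill (3+1,1+1) = (4,2)
Fill (3+1,1+2) = (4,3)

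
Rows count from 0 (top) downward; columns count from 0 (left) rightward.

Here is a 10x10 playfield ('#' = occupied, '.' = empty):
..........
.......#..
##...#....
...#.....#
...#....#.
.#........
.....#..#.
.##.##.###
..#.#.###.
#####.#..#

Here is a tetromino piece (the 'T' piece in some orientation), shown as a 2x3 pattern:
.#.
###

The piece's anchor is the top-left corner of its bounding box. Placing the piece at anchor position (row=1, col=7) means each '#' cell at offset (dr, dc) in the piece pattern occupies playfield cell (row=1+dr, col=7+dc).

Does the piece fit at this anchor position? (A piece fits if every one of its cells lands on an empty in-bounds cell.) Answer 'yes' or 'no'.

Check each piece cell at anchor (1, 7):
  offset (0,1) -> (1,8): empty -> OK
  offset (1,0) -> (2,7): empty -> OK
  offset (1,1) -> (2,8): empty -> OK
  offset (1,2) -> (2,9): empty -> OK
All cells valid: yes

Answer: yes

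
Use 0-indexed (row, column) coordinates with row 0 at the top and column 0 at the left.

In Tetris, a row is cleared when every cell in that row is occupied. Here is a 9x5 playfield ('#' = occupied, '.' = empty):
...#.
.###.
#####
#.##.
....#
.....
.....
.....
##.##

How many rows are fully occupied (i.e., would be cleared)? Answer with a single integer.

Check each row:
  row 0: 4 empty cells -> not full
  row 1: 2 empty cells -> not full
  row 2: 0 empty cells -> FULL (clear)
  row 3: 2 empty cells -> not full
  row 4: 4 empty cells -> not full
  row 5: 5 empty cells -> not full
  row 6: 5 empty cells -> not full
  row 7: 5 empty cells -> not full
  row 8: 1 empty cell -> not full
Total rows cleared: 1

Answer: 1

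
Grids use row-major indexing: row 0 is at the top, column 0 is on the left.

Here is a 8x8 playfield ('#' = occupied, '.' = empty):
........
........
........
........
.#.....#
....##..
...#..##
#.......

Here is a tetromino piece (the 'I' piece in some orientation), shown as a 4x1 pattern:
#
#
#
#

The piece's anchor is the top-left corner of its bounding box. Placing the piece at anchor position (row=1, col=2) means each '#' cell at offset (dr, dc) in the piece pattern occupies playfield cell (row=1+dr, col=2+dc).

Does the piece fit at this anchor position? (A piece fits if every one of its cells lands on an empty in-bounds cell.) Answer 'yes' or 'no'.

Check each piece cell at anchor (1, 2):
  offset (0,0) -> (1,2): empty -> OK
  offset (1,0) -> (2,2): empty -> OK
  offset (2,0) -> (3,2): empty -> OK
  offset (3,0) -> (4,2): empty -> OK
All cells valid: yes

Answer: yes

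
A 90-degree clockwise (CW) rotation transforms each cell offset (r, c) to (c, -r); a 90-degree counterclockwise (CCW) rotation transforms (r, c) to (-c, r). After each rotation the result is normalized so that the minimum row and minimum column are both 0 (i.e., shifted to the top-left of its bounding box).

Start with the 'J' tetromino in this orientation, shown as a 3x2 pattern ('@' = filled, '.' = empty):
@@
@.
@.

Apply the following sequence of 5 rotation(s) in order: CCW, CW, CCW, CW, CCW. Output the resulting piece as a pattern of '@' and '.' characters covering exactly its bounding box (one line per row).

Answer: @..
@@@

Derivation:
Start:
@@
@.
@.
After rotation 1 (CCW):
@..
@@@
After rotation 2 (CW):
@@
@.
@.
After rotation 3 (CCW):
@..
@@@
After rotation 4 (CW):
@@
@.
@.
After rotation 5 (CCW):
@..
@@@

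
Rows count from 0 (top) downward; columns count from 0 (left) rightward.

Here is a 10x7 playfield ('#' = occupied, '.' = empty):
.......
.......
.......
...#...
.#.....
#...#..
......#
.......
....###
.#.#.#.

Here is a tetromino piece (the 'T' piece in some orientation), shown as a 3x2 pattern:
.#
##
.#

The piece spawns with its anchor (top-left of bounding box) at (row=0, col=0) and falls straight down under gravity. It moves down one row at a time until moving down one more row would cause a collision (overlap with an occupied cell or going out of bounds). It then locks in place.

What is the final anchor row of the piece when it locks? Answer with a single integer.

Answer: 1

Derivation:
Spawn at (row=0, col=0). Try each row:
  row 0: fits
  row 1: fits
  row 2: blocked -> lock at row 1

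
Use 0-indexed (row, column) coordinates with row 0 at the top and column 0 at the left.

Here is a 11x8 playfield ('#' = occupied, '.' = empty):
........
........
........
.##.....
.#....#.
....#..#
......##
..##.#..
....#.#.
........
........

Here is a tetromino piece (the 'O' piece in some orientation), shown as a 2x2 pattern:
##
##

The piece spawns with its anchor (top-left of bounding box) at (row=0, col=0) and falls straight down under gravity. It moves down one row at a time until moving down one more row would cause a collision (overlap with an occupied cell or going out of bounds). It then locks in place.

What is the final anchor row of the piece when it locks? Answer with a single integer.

Spawn at (row=0, col=0). Try each row:
  row 0: fits
  row 1: fits
  row 2: blocked -> lock at row 1

Answer: 1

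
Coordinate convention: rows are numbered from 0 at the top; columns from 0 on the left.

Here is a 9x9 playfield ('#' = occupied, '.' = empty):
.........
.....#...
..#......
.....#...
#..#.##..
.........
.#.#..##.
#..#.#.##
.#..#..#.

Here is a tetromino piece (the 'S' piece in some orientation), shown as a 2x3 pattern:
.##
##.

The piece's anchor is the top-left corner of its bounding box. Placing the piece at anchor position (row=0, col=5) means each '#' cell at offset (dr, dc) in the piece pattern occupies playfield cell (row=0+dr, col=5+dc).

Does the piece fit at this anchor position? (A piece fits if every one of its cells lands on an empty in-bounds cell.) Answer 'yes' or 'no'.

Check each piece cell at anchor (0, 5):
  offset (0,1) -> (0,6): empty -> OK
  offset (0,2) -> (0,7): empty -> OK
  offset (1,0) -> (1,5): occupied ('#') -> FAIL
  offset (1,1) -> (1,6): empty -> OK
All cells valid: no

Answer: no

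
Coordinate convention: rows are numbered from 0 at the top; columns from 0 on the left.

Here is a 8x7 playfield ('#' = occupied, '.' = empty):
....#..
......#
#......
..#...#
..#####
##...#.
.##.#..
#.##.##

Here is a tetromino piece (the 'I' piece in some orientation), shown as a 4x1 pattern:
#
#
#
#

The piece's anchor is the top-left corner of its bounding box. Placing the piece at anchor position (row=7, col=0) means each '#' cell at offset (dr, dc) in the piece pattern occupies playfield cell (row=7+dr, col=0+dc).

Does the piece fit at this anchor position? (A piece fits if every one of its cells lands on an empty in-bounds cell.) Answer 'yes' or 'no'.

Answer: no

Derivation:
Check each piece cell at anchor (7, 0):
  offset (0,0) -> (7,0): occupied ('#') -> FAIL
  offset (1,0) -> (8,0): out of bounds -> FAIL
  offset (2,0) -> (9,0): out of bounds -> FAIL
  offset (3,0) -> (10,0): out of bounds -> FAIL
All cells valid: no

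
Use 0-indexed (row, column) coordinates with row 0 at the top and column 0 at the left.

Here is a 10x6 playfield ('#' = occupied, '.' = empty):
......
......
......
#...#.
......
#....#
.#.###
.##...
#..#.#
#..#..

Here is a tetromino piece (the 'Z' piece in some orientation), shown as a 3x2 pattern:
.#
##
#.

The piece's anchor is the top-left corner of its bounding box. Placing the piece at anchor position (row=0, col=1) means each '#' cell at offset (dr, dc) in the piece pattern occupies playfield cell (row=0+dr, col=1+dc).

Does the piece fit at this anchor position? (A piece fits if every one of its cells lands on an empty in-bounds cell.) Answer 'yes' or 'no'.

Answer: yes

Derivation:
Check each piece cell at anchor (0, 1):
  offset (0,1) -> (0,2): empty -> OK
  offset (1,0) -> (1,1): empty -> OK
  offset (1,1) -> (1,2): empty -> OK
  offset (2,0) -> (2,1): empty -> OK
All cells valid: yes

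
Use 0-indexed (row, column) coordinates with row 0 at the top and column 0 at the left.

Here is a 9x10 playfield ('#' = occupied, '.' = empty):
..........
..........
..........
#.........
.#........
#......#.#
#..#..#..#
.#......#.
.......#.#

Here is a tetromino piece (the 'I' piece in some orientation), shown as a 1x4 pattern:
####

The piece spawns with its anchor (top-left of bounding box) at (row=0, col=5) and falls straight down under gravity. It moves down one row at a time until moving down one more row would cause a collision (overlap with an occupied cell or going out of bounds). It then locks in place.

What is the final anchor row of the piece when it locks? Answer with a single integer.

Answer: 4

Derivation:
Spawn at (row=0, col=5). Try each row:
  row 0: fits
  row 1: fits
  row 2: fits
  row 3: fits
  row 4: fits
  row 5: blocked -> lock at row 4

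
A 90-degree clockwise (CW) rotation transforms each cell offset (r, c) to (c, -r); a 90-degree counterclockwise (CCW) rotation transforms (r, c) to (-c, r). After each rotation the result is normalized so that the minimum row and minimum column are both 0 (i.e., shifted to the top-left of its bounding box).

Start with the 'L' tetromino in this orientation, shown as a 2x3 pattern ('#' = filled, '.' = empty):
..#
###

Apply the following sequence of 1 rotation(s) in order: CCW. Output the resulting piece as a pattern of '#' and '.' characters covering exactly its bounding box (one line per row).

Answer: ##
.#
.#

Derivation:
Start:
..#
###
After rotation 1 (CCW):
##
.#
.#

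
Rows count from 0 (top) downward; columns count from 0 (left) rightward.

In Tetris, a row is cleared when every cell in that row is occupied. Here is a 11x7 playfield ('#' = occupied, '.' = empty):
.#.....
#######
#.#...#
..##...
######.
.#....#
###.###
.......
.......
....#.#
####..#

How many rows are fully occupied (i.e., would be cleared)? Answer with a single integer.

Check each row:
  row 0: 6 empty cells -> not full
  row 1: 0 empty cells -> FULL (clear)
  row 2: 4 empty cells -> not full
  row 3: 5 empty cells -> not full
  row 4: 1 empty cell -> not full
  row 5: 5 empty cells -> not full
  row 6: 1 empty cell -> not full
  row 7: 7 empty cells -> not full
  row 8: 7 empty cells -> not full
  row 9: 5 empty cells -> not full
  row 10: 2 empty cells -> not full
Total rows cleared: 1

Answer: 1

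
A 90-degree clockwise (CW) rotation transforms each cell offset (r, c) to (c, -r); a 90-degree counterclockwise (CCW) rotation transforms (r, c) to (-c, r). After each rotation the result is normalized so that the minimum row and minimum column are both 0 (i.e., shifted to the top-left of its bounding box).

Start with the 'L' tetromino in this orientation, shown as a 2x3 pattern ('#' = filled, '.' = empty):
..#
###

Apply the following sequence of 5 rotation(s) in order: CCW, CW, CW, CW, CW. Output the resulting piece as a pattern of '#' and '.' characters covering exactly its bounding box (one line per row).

Start:
..#
###
After rotation 1 (CCW):
##
.#
.#
After rotation 2 (CW):
..#
###
After rotation 3 (CW):
#.
#.
##
After rotation 4 (CW):
###
#..
After rotation 5 (CW):
##
.#
.#

Answer: ##
.#
.#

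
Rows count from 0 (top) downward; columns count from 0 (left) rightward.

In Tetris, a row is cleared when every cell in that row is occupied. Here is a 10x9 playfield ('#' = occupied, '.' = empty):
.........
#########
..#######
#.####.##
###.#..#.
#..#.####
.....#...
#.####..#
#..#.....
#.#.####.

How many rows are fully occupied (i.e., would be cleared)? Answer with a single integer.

Answer: 1

Derivation:
Check each row:
  row 0: 9 empty cells -> not full
  row 1: 0 empty cells -> FULL (clear)
  row 2: 2 empty cells -> not full
  row 3: 2 empty cells -> not full
  row 4: 4 empty cells -> not full
  row 5: 3 empty cells -> not full
  row 6: 8 empty cells -> not full
  row 7: 3 empty cells -> not full
  row 8: 7 empty cells -> not full
  row 9: 3 empty cells -> not full
Total rows cleared: 1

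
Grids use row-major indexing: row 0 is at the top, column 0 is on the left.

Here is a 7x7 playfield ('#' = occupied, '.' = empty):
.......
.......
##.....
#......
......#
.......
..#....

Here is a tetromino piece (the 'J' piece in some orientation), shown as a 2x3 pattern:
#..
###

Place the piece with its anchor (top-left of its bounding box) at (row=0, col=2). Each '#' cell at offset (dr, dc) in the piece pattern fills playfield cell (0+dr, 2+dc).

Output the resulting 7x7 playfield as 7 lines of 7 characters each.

Answer: ..#....
..###..
##.....
#......
......#
.......
..#....

Derivation:
Fill (0+0,2+0) = (0,2)
Fill (0+1,2+0) = (1,2)
Fill (0+1,2+1) = (1,3)
Fill (0+1,2+2) = (1,4)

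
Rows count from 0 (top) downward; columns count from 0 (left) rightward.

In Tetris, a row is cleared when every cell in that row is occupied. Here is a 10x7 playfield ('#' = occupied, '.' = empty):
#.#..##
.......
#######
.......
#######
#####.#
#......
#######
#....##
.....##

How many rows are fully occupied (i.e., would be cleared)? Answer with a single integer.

Check each row:
  row 0: 3 empty cells -> not full
  row 1: 7 empty cells -> not full
  row 2: 0 empty cells -> FULL (clear)
  row 3: 7 empty cells -> not full
  row 4: 0 empty cells -> FULL (clear)
  row 5: 1 empty cell -> not full
  row 6: 6 empty cells -> not full
  row 7: 0 empty cells -> FULL (clear)
  row 8: 4 empty cells -> not full
  row 9: 5 empty cells -> not full
Total rows cleared: 3

Answer: 3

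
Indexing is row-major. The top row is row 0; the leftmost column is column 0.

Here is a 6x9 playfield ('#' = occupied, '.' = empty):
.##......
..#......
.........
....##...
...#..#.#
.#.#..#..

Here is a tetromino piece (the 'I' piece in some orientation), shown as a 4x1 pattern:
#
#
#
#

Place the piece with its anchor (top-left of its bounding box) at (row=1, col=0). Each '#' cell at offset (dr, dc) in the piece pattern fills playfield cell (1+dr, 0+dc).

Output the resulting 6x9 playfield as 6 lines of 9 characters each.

Fill (1+0,0+0) = (1,0)
Fill (1+1,0+0) = (2,0)
Fill (1+2,0+0) = (3,0)
Fill (1+3,0+0) = (4,0)

Answer: .##......
#.#......
#........
#...##...
#..#..#.#
.#.#..#..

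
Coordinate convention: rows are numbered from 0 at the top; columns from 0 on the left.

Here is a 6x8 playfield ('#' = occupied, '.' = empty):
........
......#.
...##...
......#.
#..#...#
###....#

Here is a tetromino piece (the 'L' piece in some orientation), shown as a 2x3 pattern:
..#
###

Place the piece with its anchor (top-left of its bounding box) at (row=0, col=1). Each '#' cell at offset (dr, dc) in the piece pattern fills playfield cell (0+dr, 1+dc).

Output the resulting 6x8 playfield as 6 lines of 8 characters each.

Fill (0+0,1+2) = (0,3)
Fill (0+1,1+0) = (1,1)
Fill (0+1,1+1) = (1,2)
Fill (0+1,1+2) = (1,3)

Answer: ...#....
.###..#.
...##...
......#.
#..#...#
###....#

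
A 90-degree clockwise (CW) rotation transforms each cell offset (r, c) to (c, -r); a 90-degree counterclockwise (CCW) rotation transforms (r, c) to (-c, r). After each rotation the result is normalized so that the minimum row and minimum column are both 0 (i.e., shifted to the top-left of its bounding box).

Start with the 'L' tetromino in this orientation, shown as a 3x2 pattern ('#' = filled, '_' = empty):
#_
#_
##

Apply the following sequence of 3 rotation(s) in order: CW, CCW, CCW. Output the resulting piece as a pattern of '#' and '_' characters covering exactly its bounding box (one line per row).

Answer: __#
###

Derivation:
Start:
#_
#_
##
After rotation 1 (CW):
###
#__
After rotation 2 (CCW):
#_
#_
##
After rotation 3 (CCW):
__#
###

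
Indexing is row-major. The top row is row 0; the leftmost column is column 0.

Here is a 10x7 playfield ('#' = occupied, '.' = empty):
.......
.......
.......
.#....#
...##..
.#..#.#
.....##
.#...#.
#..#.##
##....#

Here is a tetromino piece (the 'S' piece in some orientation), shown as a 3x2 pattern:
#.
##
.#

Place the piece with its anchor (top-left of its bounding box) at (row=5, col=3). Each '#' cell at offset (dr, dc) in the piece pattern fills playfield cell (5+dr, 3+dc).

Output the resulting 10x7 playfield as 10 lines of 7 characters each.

Fill (5+0,3+0) = (5,3)
Fill (5+1,3+0) = (6,3)
Fill (5+1,3+1) = (6,4)
Fill (5+2,3+1) = (7,4)

Answer: .......
.......
.......
.#....#
...##..
.#.##.#
...####
.#..##.
#..#.##
##....#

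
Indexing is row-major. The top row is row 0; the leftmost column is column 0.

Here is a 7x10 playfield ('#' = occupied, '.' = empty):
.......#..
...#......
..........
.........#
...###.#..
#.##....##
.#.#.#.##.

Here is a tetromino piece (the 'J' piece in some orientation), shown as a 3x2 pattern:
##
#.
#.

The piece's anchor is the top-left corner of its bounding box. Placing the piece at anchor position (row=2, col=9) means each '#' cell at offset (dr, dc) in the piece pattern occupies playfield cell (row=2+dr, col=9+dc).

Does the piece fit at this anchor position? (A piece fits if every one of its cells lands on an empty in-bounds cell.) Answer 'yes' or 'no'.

Answer: no

Derivation:
Check each piece cell at anchor (2, 9):
  offset (0,0) -> (2,9): empty -> OK
  offset (0,1) -> (2,10): out of bounds -> FAIL
  offset (1,0) -> (3,9): occupied ('#') -> FAIL
  offset (2,0) -> (4,9): empty -> OK
All cells valid: no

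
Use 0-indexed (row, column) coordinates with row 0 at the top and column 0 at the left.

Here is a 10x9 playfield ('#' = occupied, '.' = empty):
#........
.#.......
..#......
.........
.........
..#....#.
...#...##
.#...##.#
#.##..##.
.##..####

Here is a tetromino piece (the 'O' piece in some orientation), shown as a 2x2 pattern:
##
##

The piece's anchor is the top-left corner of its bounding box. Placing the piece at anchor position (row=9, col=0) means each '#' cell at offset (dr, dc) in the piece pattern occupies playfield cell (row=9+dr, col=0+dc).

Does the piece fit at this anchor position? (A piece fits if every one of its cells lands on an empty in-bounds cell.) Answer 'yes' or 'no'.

Answer: no

Derivation:
Check each piece cell at anchor (9, 0):
  offset (0,0) -> (9,0): empty -> OK
  offset (0,1) -> (9,1): occupied ('#') -> FAIL
  offset (1,0) -> (10,0): out of bounds -> FAIL
  offset (1,1) -> (10,1): out of bounds -> FAIL
All cells valid: no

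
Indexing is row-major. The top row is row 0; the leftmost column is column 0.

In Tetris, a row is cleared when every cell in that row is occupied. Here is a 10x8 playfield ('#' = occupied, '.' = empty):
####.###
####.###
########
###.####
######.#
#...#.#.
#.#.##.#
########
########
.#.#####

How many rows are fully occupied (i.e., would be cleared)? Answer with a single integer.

Answer: 3

Derivation:
Check each row:
  row 0: 1 empty cell -> not full
  row 1: 1 empty cell -> not full
  row 2: 0 empty cells -> FULL (clear)
  row 3: 1 empty cell -> not full
  row 4: 1 empty cell -> not full
  row 5: 5 empty cells -> not full
  row 6: 3 empty cells -> not full
  row 7: 0 empty cells -> FULL (clear)
  row 8: 0 empty cells -> FULL (clear)
  row 9: 2 empty cells -> not full
Total rows cleared: 3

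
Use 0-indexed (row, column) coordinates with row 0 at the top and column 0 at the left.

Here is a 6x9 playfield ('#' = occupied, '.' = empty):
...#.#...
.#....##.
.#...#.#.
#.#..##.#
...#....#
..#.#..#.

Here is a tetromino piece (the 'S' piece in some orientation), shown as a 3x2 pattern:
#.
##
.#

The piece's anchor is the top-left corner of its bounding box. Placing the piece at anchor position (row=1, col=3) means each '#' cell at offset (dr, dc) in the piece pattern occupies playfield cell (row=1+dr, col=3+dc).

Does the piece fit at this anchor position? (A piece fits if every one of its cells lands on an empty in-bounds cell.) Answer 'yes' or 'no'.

Check each piece cell at anchor (1, 3):
  offset (0,0) -> (1,3): empty -> OK
  offset (1,0) -> (2,3): empty -> OK
  offset (1,1) -> (2,4): empty -> OK
  offset (2,1) -> (3,4): empty -> OK
All cells valid: yes

Answer: yes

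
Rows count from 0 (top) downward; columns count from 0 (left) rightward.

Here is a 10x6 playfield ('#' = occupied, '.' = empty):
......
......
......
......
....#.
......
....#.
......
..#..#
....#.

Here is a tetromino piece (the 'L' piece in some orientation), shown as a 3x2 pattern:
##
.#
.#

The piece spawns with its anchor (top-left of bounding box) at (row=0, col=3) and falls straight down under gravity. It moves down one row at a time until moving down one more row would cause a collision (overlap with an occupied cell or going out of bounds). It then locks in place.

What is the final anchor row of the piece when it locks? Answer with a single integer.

Spawn at (row=0, col=3). Try each row:
  row 0: fits
  row 1: fits
  row 2: blocked -> lock at row 1

Answer: 1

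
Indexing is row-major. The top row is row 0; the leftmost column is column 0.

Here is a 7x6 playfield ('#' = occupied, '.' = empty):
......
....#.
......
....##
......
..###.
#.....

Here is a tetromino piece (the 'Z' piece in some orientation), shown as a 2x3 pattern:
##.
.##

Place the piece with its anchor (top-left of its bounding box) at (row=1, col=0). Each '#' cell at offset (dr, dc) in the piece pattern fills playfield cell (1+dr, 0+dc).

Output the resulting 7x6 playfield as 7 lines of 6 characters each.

Fill (1+0,0+0) = (1,0)
Fill (1+0,0+1) = (1,1)
Fill (1+1,0+1) = (2,1)
Fill (1+1,0+2) = (2,2)

Answer: ......
##..#.
.##...
....##
......
..###.
#.....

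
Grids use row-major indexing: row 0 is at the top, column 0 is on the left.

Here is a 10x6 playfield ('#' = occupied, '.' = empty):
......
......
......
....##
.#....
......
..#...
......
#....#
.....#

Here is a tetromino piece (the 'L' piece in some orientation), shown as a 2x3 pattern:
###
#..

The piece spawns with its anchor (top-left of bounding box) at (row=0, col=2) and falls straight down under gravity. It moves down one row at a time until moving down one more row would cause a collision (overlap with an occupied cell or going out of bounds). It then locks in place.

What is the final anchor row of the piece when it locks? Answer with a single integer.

Answer: 2

Derivation:
Spawn at (row=0, col=2). Try each row:
  row 0: fits
  row 1: fits
  row 2: fits
  row 3: blocked -> lock at row 2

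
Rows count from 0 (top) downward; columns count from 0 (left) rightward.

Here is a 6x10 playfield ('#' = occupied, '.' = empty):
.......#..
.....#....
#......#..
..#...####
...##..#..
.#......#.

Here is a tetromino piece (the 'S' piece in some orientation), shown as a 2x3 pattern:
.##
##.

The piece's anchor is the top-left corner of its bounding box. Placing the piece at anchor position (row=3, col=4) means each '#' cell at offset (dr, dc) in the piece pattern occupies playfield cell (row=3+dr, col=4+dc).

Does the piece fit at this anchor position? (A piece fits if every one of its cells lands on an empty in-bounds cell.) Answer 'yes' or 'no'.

Answer: no

Derivation:
Check each piece cell at anchor (3, 4):
  offset (0,1) -> (3,5): empty -> OK
  offset (0,2) -> (3,6): occupied ('#') -> FAIL
  offset (1,0) -> (4,4): occupied ('#') -> FAIL
  offset (1,1) -> (4,5): empty -> OK
All cells valid: no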